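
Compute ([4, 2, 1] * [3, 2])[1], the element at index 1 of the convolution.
Use y[k] = Σ_i a[i]·b[k-i] at k=1. y[1] = 4×2 + 2×3 = 14

14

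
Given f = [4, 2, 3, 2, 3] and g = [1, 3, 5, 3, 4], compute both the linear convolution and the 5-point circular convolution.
Linear: y_lin[0] = 4×1 = 4; y_lin[1] = 4×3 + 2×1 = 14; y_lin[2] = 4×5 + 2×3 + 3×1 = 29; y_lin[3] = 4×3 + 2×5 + 3×3 + 2×1 = 33; y_lin[4] = 4×4 + 2×3 + 3×5 + 2×3 + 3×1 = 46; y_lin[5] = 2×4 + 3×3 + 2×5 + 3×3 = 36; y_lin[6] = 3×4 + 2×3 + 3×5 = 33; y_lin[7] = 2×4 + 3×3 = 17; y_lin[8] = 3×4 = 12 → [4, 14, 29, 33, 46, 36, 33, 17, 12]. Circular (length 5): y[0] = 4×1 + 2×4 + 3×3 + 2×5 + 3×3 = 40; y[1] = 4×3 + 2×1 + 3×4 + 2×3 + 3×5 = 47; y[2] = 4×5 + 2×3 + 3×1 + 2×4 + 3×3 = 46; y[3] = 4×3 + 2×5 + 3×3 + 2×1 + 3×4 = 45; y[4] = 4×4 + 2×3 + 3×5 + 2×3 + 3×1 = 46 → [40, 47, 46, 45, 46]

Linear: [4, 14, 29, 33, 46, 36, 33, 17, 12], Circular: [40, 47, 46, 45, 46]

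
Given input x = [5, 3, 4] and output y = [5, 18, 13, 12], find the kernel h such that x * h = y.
Output length 4 = len(x) + len(h) - 1 ⇒ len(h) = 2. Solve h forward using h[k] = (y[k] - Σ_{i≥1} x[i]·h[k-i]) / x[0]: h[0] = y[0] / x[0] = 5 / 5 = 1; h[1] = (y[1] - 3×1) / x[0] = (18 - 3×1) / 5 = 3. So h = [1, 3]. Forward-check [5, 3, 4] * [1, 3]: y[0] = 5×1 = 5; y[1] = 5×3 + 3×1 = 18; y[2] = 3×3 + 4×1 = 13; y[3] = 4×3 = 12 → [5, 18, 13, 12] ✓

[1, 3]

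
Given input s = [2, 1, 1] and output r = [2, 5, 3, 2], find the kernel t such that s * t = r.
Output length 4 = len(s) + len(t) - 1 ⇒ len(t) = 2. Solve t forward using t[k] = (r[k] - Σ_{i≥1} s[i]·t[k-i]) / s[0]: t[0] = r[0] / s[0] = 2 / 2 = 1; t[1] = (r[1] - 1×1) / s[0] = (5 - 1×1) / 2 = 2. So t = [1, 2]. Forward-check [2, 1, 1] * [1, 2]: r[0] = 2×1 = 2; r[1] = 2×2 + 1×1 = 5; r[2] = 1×2 + 1×1 = 3; r[3] = 1×2 = 2 → [2, 5, 3, 2] ✓

[1, 2]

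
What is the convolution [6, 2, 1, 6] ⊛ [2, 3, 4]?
y[0] = 6×2 = 12; y[1] = 6×3 + 2×2 = 22; y[2] = 6×4 + 2×3 + 1×2 = 32; y[3] = 2×4 + 1×3 + 6×2 = 23; y[4] = 1×4 + 6×3 = 22; y[5] = 6×4 = 24

[12, 22, 32, 23, 22, 24]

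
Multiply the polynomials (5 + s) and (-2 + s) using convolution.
Ascending coefficients: a = [5, 1], b = [-2, 1]. c[0] = 5×-2 = -10; c[1] = 5×1 + 1×-2 = 3; c[2] = 1×1 = 1. Result coefficients: [-10, 3, 1] → -10 + 3s + s^2

-10 + 3s + s^2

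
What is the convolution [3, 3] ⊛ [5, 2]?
y[0] = 3×5 = 15; y[1] = 3×2 + 3×5 = 21; y[2] = 3×2 = 6

[15, 21, 6]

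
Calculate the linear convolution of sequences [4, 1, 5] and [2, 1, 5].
y[0] = 4×2 = 8; y[1] = 4×1 + 1×2 = 6; y[2] = 4×5 + 1×1 + 5×2 = 31; y[3] = 1×5 + 5×1 = 10; y[4] = 5×5 = 25

[8, 6, 31, 10, 25]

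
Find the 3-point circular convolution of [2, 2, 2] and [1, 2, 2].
Use y[k] = Σ_j x[j]·h[(k-j) mod 3]. y[0] = 2×1 + 2×2 + 2×2 = 10; y[1] = 2×2 + 2×1 + 2×2 = 10; y[2] = 2×2 + 2×2 + 2×1 = 10. Result: [10, 10, 10]

[10, 10, 10]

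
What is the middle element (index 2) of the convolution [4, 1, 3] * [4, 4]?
Use y[k] = Σ_i a[i]·b[k-i] at k=2. y[2] = 1×4 + 3×4 = 16

16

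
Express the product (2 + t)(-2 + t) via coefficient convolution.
Ascending coefficients: a = [2, 1], b = [-2, 1]. c[0] = 2×-2 = -4; c[1] = 2×1 + 1×-2 = 0; c[2] = 1×1 = 1. Result coefficients: [-4, 0, 1] → -4 + t^2

-4 + t^2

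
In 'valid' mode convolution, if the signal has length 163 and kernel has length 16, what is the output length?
'Valid' mode counts only positions where the kernel fully overlaps the signal: m - n + 1 = 163 - 16 + 1 = 148

148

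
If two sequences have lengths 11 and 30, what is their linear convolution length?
Linear/full convolution length: m + n - 1 = 11 + 30 - 1 = 40

40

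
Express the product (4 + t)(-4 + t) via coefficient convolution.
Ascending coefficients: a = [4, 1], b = [-4, 1]. c[0] = 4×-4 = -16; c[1] = 4×1 + 1×-4 = 0; c[2] = 1×1 = 1. Result coefficients: [-16, 0, 1] → -16 + t^2

-16 + t^2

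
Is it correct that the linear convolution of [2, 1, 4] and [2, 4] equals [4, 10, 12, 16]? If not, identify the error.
Recompute linear convolution of [2, 1, 4] and [2, 4]: y[0] = 2×2 = 4; y[1] = 2×4 + 1×2 = 10; y[2] = 1×4 + 4×2 = 12; y[3] = 4×4 = 16 → [4, 10, 12, 16]. Given [4, 10, 12, 16] matches, so answer: Yes

Yes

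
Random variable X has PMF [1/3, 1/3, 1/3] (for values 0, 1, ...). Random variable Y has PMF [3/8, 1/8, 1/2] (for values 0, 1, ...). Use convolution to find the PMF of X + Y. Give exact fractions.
P(X+Y=k) = Σ_i P(X=i)·P(Y=k-i) — a convolution of [1/3, 1/3, 1/3] and [3/8, 1/8, 1/2]. P(X+Y=0) = (1/3)×(3/8) = 1/8; P(X+Y=1) = (1/3)×(1/8) + (1/3)×(3/8) = 1/24 + 1/8 = 1/6; P(X+Y=2) = (1/3)×(1/2) + (1/3)×(1/8) + (1/3)×(3/8) = 1/6 + 1/24 + 1/8 = 1/3; P(X+Y=3) = (1/3)×(1/2) + (1/3)×(1/8) = 1/6 + 1/24 = 5/24; P(X+Y=4) = (1/3)×(1/2) = 1/6. PMF: [1/8, 1/6, 1/3, 5/24, 1/6] (sums to 1 ✓)

[1/8, 1/6, 1/3, 5/24, 1/6]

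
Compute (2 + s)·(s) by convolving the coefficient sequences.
Ascending coefficients: a = [2, 1], b = [0, 1]. c[0] = 2×0 = 0; c[1] = 2×1 + 1×0 = 2; c[2] = 1×1 = 1. Result coefficients: [0, 2, 1] → 2s + s^2

2s + s^2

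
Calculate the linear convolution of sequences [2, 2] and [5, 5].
y[0] = 2×5 = 10; y[1] = 2×5 + 2×5 = 20; y[2] = 2×5 = 10

[10, 20, 10]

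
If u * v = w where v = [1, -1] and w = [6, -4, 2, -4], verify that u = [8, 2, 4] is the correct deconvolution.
Forward-compute [8, 2, 4] * [1, -1]: w[0] = 8×1 = 8; w[1] = 8×-1 + 2×1 = -6; w[2] = 2×-1 + 4×1 = 2; w[3] = 4×-1 = -4 → [8, -6, 2, -4]. Does not match given w = [6, -4, 2, -4].

Not verified. [8, 2, 4] * [1, -1] = [8, -6, 2, -4], which differs from [6, -4, 2, -4] at index 0.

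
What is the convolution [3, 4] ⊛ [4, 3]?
y[0] = 3×4 = 12; y[1] = 3×3 + 4×4 = 25; y[2] = 4×3 = 12

[12, 25, 12]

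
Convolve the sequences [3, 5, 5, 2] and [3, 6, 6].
y[0] = 3×3 = 9; y[1] = 3×6 + 5×3 = 33; y[2] = 3×6 + 5×6 + 5×3 = 63; y[3] = 5×6 + 5×6 + 2×3 = 66; y[4] = 5×6 + 2×6 = 42; y[5] = 2×6 = 12

[9, 33, 63, 66, 42, 12]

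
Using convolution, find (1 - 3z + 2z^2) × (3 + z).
Ascending coefficients: a = [1, -3, 2], b = [3, 1]. c[0] = 1×3 = 3; c[1] = 1×1 + -3×3 = -8; c[2] = -3×1 + 2×3 = 3; c[3] = 2×1 = 2. Result coefficients: [3, -8, 3, 2] → 3 - 8z + 3z^2 + 2z^3

3 - 8z + 3z^2 + 2z^3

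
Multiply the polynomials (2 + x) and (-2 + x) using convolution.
Ascending coefficients: a = [2, 1], b = [-2, 1]. c[0] = 2×-2 = -4; c[1] = 2×1 + 1×-2 = 0; c[2] = 1×1 = 1. Result coefficients: [-4, 0, 1] → -4 + x^2

-4 + x^2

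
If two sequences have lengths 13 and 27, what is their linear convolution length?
Linear/full convolution length: m + n - 1 = 13 + 27 - 1 = 39

39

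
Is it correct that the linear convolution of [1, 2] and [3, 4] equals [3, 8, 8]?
Recompute linear convolution of [1, 2] and [3, 4]: y[0] = 1×3 = 3; y[1] = 1×4 + 2×3 = 10; y[2] = 2×4 = 8 → [3, 10, 8]. Compare to given [3, 8, 8]: they differ at index 1: given 8, correct 10, so answer: No

No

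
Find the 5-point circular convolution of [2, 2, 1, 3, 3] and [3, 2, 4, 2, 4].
Use y[k] = Σ_j a[j]·b[(k-j) mod 5]. y[0] = 2×3 + 2×4 + 1×2 + 3×4 + 3×2 = 34; y[1] = 2×2 + 2×3 + 1×4 + 3×2 + 3×4 = 32; y[2] = 2×4 + 2×2 + 1×3 + 3×4 + 3×2 = 33; y[3] = 2×2 + 2×4 + 1×2 + 3×3 + 3×4 = 35; y[4] = 2×4 + 2×2 + 1×4 + 3×2 + 3×3 = 31. Result: [34, 32, 33, 35, 31]

[34, 32, 33, 35, 31]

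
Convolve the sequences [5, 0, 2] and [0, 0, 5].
y[0] = 5×0 = 0; y[1] = 5×0 + 0×0 = 0; y[2] = 5×5 + 0×0 + 2×0 = 25; y[3] = 0×5 + 2×0 = 0; y[4] = 2×5 = 10

[0, 0, 25, 0, 10]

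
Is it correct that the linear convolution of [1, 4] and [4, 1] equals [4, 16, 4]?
Recompute linear convolution of [1, 4] and [4, 1]: y[0] = 1×4 = 4; y[1] = 1×1 + 4×4 = 17; y[2] = 4×1 = 4 → [4, 17, 4]. Compare to given [4, 16, 4]: they differ at index 1: given 16, correct 17, so answer: No

No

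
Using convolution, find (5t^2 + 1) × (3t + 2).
Ascending coefficients: a = [1, 0, 5], b = [2, 3]. c[0] = 1×2 = 2; c[1] = 1×3 + 0×2 = 3; c[2] = 0×3 + 5×2 = 10; c[3] = 5×3 = 15. Result coefficients: [2, 3, 10, 15] → 15t^3 + 10t^2 + 3t + 2

15t^3 + 10t^2 + 3t + 2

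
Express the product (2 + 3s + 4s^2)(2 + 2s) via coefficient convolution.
Ascending coefficients: a = [2, 3, 4], b = [2, 2]. c[0] = 2×2 = 4; c[1] = 2×2 + 3×2 = 10; c[2] = 3×2 + 4×2 = 14; c[3] = 4×2 = 8. Result coefficients: [4, 10, 14, 8] → 4 + 10s + 14s^2 + 8s^3

4 + 10s + 14s^2 + 8s^3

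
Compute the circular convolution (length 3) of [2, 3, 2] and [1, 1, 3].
Use y[k] = Σ_j a[j]·b[(k-j) mod 3]. y[0] = 2×1 + 3×3 + 2×1 = 13; y[1] = 2×1 + 3×1 + 2×3 = 11; y[2] = 2×3 + 3×1 + 2×1 = 11. Result: [13, 11, 11]

[13, 11, 11]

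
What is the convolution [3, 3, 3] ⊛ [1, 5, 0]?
y[0] = 3×1 = 3; y[1] = 3×5 + 3×1 = 18; y[2] = 3×0 + 3×5 + 3×1 = 18; y[3] = 3×0 + 3×5 = 15; y[4] = 3×0 = 0

[3, 18, 18, 15, 0]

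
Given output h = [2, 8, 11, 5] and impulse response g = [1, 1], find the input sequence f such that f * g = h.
Deconvolve h=[2, 8, 11, 5] by g=[1, 1]. Since g[0]=1, solve forward: f[0] = h[0] / 1 = 2; f[1] = (h[1] - 2×1) / 1 = 6; f[2] = (h[2] - 6×1) / 1 = 5. So f = [2, 6, 5]. Check by forward convolution: h[0] = 2×1 = 2; h[1] = 2×1 + 6×1 = 8; h[2] = 6×1 + 5×1 = 11; h[3] = 5×1 = 5

[2, 6, 5]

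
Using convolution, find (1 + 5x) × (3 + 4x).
Ascending coefficients: a = [1, 5], b = [3, 4]. c[0] = 1×3 = 3; c[1] = 1×4 + 5×3 = 19; c[2] = 5×4 = 20. Result coefficients: [3, 19, 20] → 3 + 19x + 20x^2

3 + 19x + 20x^2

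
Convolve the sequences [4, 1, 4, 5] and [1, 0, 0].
y[0] = 4×1 = 4; y[1] = 4×0 + 1×1 = 1; y[2] = 4×0 + 1×0 + 4×1 = 4; y[3] = 1×0 + 4×0 + 5×1 = 5; y[4] = 4×0 + 5×0 = 0; y[5] = 5×0 = 0

[4, 1, 4, 5, 0, 0]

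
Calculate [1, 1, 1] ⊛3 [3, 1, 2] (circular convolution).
Use y[k] = Σ_j s[j]·t[(k-j) mod 3]. y[0] = 1×3 + 1×2 + 1×1 = 6; y[1] = 1×1 + 1×3 + 1×2 = 6; y[2] = 1×2 + 1×1 + 1×3 = 6. Result: [6, 6, 6]

[6, 6, 6]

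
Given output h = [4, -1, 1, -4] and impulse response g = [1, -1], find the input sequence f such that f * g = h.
Deconvolve h=[4, -1, 1, -4] by g=[1, -1]. Since g[0]=1, solve forward: f[0] = h[0] / 1 = 4; f[1] = (h[1] - 4×-1) / 1 = 3; f[2] = (h[2] - 3×-1) / 1 = 4. So f = [4, 3, 4]. Check by forward convolution: h[0] = 4×1 = 4; h[1] = 4×-1 + 3×1 = -1; h[2] = 3×-1 + 4×1 = 1; h[3] = 4×-1 = -4

[4, 3, 4]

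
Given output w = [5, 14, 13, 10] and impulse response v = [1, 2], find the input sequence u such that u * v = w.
Deconvolve w=[5, 14, 13, 10] by v=[1, 2]. Since v[0]=1, solve forward: u[0] = w[0] / 1 = 5; u[1] = (w[1] - 5×2) / 1 = 4; u[2] = (w[2] - 4×2) / 1 = 5. So u = [5, 4, 5]. Check by forward convolution: w[0] = 5×1 = 5; w[1] = 5×2 + 4×1 = 14; w[2] = 4×2 + 5×1 = 13; w[3] = 5×2 = 10

[5, 4, 5]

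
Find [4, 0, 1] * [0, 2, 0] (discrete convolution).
y[0] = 4×0 = 0; y[1] = 4×2 + 0×0 = 8; y[2] = 4×0 + 0×2 + 1×0 = 0; y[3] = 0×0 + 1×2 = 2; y[4] = 1×0 = 0

[0, 8, 0, 2, 0]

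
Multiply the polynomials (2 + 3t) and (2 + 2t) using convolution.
Ascending coefficients: a = [2, 3], b = [2, 2]. c[0] = 2×2 = 4; c[1] = 2×2 + 3×2 = 10; c[2] = 3×2 = 6. Result coefficients: [4, 10, 6] → 4 + 10t + 6t^2

4 + 10t + 6t^2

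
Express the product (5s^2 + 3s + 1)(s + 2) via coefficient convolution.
Ascending coefficients: a = [1, 3, 5], b = [2, 1]. c[0] = 1×2 = 2; c[1] = 1×1 + 3×2 = 7; c[2] = 3×1 + 5×2 = 13; c[3] = 5×1 = 5. Result coefficients: [2, 7, 13, 5] → 5s^3 + 13s^2 + 7s + 2

5s^3 + 13s^2 + 7s + 2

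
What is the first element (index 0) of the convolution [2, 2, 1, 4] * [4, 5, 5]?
Use y[k] = Σ_i a[i]·b[k-i] at k=0. y[0] = 2×4 = 8

8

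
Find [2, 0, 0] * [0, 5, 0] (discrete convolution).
y[0] = 2×0 = 0; y[1] = 2×5 + 0×0 = 10; y[2] = 2×0 + 0×5 + 0×0 = 0; y[3] = 0×0 + 0×5 = 0; y[4] = 0×0 = 0

[0, 10, 0, 0, 0]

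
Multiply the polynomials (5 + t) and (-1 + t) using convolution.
Ascending coefficients: a = [5, 1], b = [-1, 1]. c[0] = 5×-1 = -5; c[1] = 5×1 + 1×-1 = 4; c[2] = 1×1 = 1. Result coefficients: [-5, 4, 1] → -5 + 4t + t^2

-5 + 4t + t^2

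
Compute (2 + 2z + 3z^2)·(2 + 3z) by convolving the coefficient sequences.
Ascending coefficients: a = [2, 2, 3], b = [2, 3]. c[0] = 2×2 = 4; c[1] = 2×3 + 2×2 = 10; c[2] = 2×3 + 3×2 = 12; c[3] = 3×3 = 9. Result coefficients: [4, 10, 12, 9] → 4 + 10z + 12z^2 + 9z^3

4 + 10z + 12z^2 + 9z^3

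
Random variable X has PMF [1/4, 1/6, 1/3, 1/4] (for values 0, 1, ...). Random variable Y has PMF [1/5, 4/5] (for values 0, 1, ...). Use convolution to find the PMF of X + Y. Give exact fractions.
P(X+Y=k) = Σ_i P(X=i)·P(Y=k-i) — a convolution of [1/4, 1/6, 1/3, 1/4] and [1/5, 4/5]. P(X+Y=0) = (1/4)×(1/5) = 1/20; P(X+Y=1) = (1/4)×(4/5) + (1/6)×(1/5) = 1/5 + 1/30 = 7/30; P(X+Y=2) = (1/6)×(4/5) + (1/3)×(1/5) = 2/15 + 1/15 = 1/5; P(X+Y=3) = (1/3)×(4/5) + (1/4)×(1/5) = 4/15 + 1/20 = 19/60; P(X+Y=4) = (1/4)×(4/5) = 1/5. PMF: [1/20, 7/30, 1/5, 19/60, 1/5] (sums to 1 ✓)

[1/20, 7/30, 1/5, 19/60, 1/5]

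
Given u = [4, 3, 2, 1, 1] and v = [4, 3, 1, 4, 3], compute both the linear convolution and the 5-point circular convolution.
Linear: y_lin[0] = 4×4 = 16; y_lin[1] = 4×3 + 3×4 = 24; y_lin[2] = 4×1 + 3×3 + 2×4 = 21; y_lin[3] = 4×4 + 3×1 + 2×3 + 1×4 = 29; y_lin[4] = 4×3 + 3×4 + 2×1 + 1×3 + 1×4 = 33; y_lin[5] = 3×3 + 2×4 + 1×1 + 1×3 = 21; y_lin[6] = 2×3 + 1×4 + 1×1 = 11; y_lin[7] = 1×3 + 1×4 = 7; y_lin[8] = 1×3 = 3 → [16, 24, 21, 29, 33, 21, 11, 7, 3]. Circular (length 5): y[0] = 4×4 + 3×3 + 2×4 + 1×1 + 1×3 = 37; y[1] = 4×3 + 3×4 + 2×3 + 1×4 + 1×1 = 35; y[2] = 4×1 + 3×3 + 2×4 + 1×3 + 1×4 = 28; y[3] = 4×4 + 3×1 + 2×3 + 1×4 + 1×3 = 32; y[4] = 4×3 + 3×4 + 2×1 + 1×3 + 1×4 = 33 → [37, 35, 28, 32, 33]

Linear: [16, 24, 21, 29, 33, 21, 11, 7, 3], Circular: [37, 35, 28, 32, 33]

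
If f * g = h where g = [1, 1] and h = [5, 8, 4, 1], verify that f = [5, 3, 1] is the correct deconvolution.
Forward-compute [5, 3, 1] * [1, 1]: h[0] = 5×1 = 5; h[1] = 5×1 + 3×1 = 8; h[2] = 3×1 + 1×1 = 4; h[3] = 1×1 = 1 → [5, 8, 4, 1]. Matches given h = [5, 8, 4, 1], so verified.

Verified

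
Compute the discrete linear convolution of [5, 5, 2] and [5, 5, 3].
y[0] = 5×5 = 25; y[1] = 5×5 + 5×5 = 50; y[2] = 5×3 + 5×5 + 2×5 = 50; y[3] = 5×3 + 2×5 = 25; y[4] = 2×3 = 6

[25, 50, 50, 25, 6]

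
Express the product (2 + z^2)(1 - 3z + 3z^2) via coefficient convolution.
Ascending coefficients: a = [2, 0, 1], b = [1, -3, 3]. c[0] = 2×1 = 2; c[1] = 2×-3 + 0×1 = -6; c[2] = 2×3 + 0×-3 + 1×1 = 7; c[3] = 0×3 + 1×-3 = -3; c[4] = 1×3 = 3. Result coefficients: [2, -6, 7, -3, 3] → 2 - 6z + 7z^2 - 3z^3 + 3z^4

2 - 6z + 7z^2 - 3z^3 + 3z^4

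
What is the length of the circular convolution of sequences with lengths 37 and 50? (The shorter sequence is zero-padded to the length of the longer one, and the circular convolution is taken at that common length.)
Circular convolution (zero-padding the shorter input) has length max(m, n) = max(37, 50) = 50

50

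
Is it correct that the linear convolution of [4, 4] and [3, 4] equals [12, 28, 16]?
Recompute linear convolution of [4, 4] and [3, 4]: y[0] = 4×3 = 12; y[1] = 4×4 + 4×3 = 28; y[2] = 4×4 = 16 → [12, 28, 16]. Given [12, 28, 16] matches, so answer: Yes

Yes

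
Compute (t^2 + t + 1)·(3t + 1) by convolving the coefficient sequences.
Ascending coefficients: a = [1, 1, 1], b = [1, 3]. c[0] = 1×1 = 1; c[1] = 1×3 + 1×1 = 4; c[2] = 1×3 + 1×1 = 4; c[3] = 1×3 = 3. Result coefficients: [1, 4, 4, 3] → 3t^3 + 4t^2 + 4t + 1

3t^3 + 4t^2 + 4t + 1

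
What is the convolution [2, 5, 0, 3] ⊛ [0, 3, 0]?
y[0] = 2×0 = 0; y[1] = 2×3 + 5×0 = 6; y[2] = 2×0 + 5×3 + 0×0 = 15; y[3] = 5×0 + 0×3 + 3×0 = 0; y[4] = 0×0 + 3×3 = 9; y[5] = 3×0 = 0

[0, 6, 15, 0, 9, 0]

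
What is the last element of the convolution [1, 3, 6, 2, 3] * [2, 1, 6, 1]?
Use y[k] = Σ_i a[i]·b[k-i] at k=7. y[7] = 3×1 = 3

3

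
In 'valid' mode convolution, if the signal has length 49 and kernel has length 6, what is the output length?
'Valid' mode counts only positions where the kernel fully overlaps the signal: m - n + 1 = 49 - 6 + 1 = 44

44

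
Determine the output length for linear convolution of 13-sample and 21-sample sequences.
Linear/full convolution length: m + n - 1 = 13 + 21 - 1 = 33

33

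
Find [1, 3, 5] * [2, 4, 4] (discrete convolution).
y[0] = 1×2 = 2; y[1] = 1×4 + 3×2 = 10; y[2] = 1×4 + 3×4 + 5×2 = 26; y[3] = 3×4 + 5×4 = 32; y[4] = 5×4 = 20

[2, 10, 26, 32, 20]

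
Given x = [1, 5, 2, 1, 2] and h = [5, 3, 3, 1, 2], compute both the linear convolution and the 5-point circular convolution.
Linear: y_lin[0] = 1×5 = 5; y_lin[1] = 1×3 + 5×5 = 28; y_lin[2] = 1×3 + 5×3 + 2×5 = 28; y_lin[3] = 1×1 + 5×3 + 2×3 + 1×5 = 27; y_lin[4] = 1×2 + 5×1 + 2×3 + 1×3 + 2×5 = 26; y_lin[5] = 5×2 + 2×1 + 1×3 + 2×3 = 21; y_lin[6] = 2×2 + 1×1 + 2×3 = 11; y_lin[7] = 1×2 + 2×1 = 4; y_lin[8] = 2×2 = 4 → [5, 28, 28, 27, 26, 21, 11, 4, 4]. Circular (length 5): y[0] = 1×5 + 5×2 + 2×1 + 1×3 + 2×3 = 26; y[1] = 1×3 + 5×5 + 2×2 + 1×1 + 2×3 = 39; y[2] = 1×3 + 5×3 + 2×5 + 1×2 + 2×1 = 32; y[3] = 1×1 + 5×3 + 2×3 + 1×5 + 2×2 = 31; y[4] = 1×2 + 5×1 + 2×3 + 1×3 + 2×5 = 26 → [26, 39, 32, 31, 26]

Linear: [5, 28, 28, 27, 26, 21, 11, 4, 4], Circular: [26, 39, 32, 31, 26]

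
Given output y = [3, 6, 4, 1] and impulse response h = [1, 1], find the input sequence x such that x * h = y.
Deconvolve y=[3, 6, 4, 1] by h=[1, 1]. Since h[0]=1, solve forward: x[0] = y[0] / 1 = 3; x[1] = (y[1] - 3×1) / 1 = 3; x[2] = (y[2] - 3×1) / 1 = 1. So x = [3, 3, 1]. Check by forward convolution: y[0] = 3×1 = 3; y[1] = 3×1 + 3×1 = 6; y[2] = 3×1 + 1×1 = 4; y[3] = 1×1 = 1

[3, 3, 1]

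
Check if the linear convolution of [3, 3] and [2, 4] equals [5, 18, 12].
Recompute linear convolution of [3, 3] and [2, 4]: y[0] = 3×2 = 6; y[1] = 3×4 + 3×2 = 18; y[2] = 3×4 = 12 → [6, 18, 12]. Compare to given [5, 18, 12]: they differ at index 0: given 5, correct 6, so answer: No

No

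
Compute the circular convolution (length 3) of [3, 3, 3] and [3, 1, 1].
Use y[k] = Σ_j u[j]·v[(k-j) mod 3]. y[0] = 3×3 + 3×1 + 3×1 = 15; y[1] = 3×1 + 3×3 + 3×1 = 15; y[2] = 3×1 + 3×1 + 3×3 = 15. Result: [15, 15, 15]

[15, 15, 15]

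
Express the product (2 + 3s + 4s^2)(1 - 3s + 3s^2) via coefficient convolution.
Ascending coefficients: a = [2, 3, 4], b = [1, -3, 3]. c[0] = 2×1 = 2; c[1] = 2×-3 + 3×1 = -3; c[2] = 2×3 + 3×-3 + 4×1 = 1; c[3] = 3×3 + 4×-3 = -3; c[4] = 4×3 = 12. Result coefficients: [2, -3, 1, -3, 12] → 2 - 3s + s^2 - 3s^3 + 12s^4

2 - 3s + s^2 - 3s^3 + 12s^4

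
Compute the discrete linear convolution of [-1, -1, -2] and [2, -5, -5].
y[0] = -1×2 = -2; y[1] = -1×-5 + -1×2 = 3; y[2] = -1×-5 + -1×-5 + -2×2 = 6; y[3] = -1×-5 + -2×-5 = 15; y[4] = -2×-5 = 10

[-2, 3, 6, 15, 10]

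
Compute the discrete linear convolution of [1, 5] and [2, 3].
y[0] = 1×2 = 2; y[1] = 1×3 + 5×2 = 13; y[2] = 5×3 = 15

[2, 13, 15]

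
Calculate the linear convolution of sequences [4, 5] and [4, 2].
y[0] = 4×4 = 16; y[1] = 4×2 + 5×4 = 28; y[2] = 5×2 = 10

[16, 28, 10]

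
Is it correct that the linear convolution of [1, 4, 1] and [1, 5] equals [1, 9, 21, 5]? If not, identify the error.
Recompute linear convolution of [1, 4, 1] and [1, 5]: y[0] = 1×1 = 1; y[1] = 1×5 + 4×1 = 9; y[2] = 4×5 + 1×1 = 21; y[3] = 1×5 = 5 → [1, 9, 21, 5]. Given [1, 9, 21, 5] matches, so answer: Yes

Yes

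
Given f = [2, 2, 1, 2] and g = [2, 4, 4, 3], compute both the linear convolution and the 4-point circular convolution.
Linear: y_lin[0] = 2×2 = 4; y_lin[1] = 2×4 + 2×2 = 12; y_lin[2] = 2×4 + 2×4 + 1×2 = 18; y_lin[3] = 2×3 + 2×4 + 1×4 + 2×2 = 22; y_lin[4] = 2×3 + 1×4 + 2×4 = 18; y_lin[5] = 1×3 + 2×4 = 11; y_lin[6] = 2×3 = 6 → [4, 12, 18, 22, 18, 11, 6]. Circular (length 4): y[0] = 2×2 + 2×3 + 1×4 + 2×4 = 22; y[1] = 2×4 + 2×2 + 1×3 + 2×4 = 23; y[2] = 2×4 + 2×4 + 1×2 + 2×3 = 24; y[3] = 2×3 + 2×4 + 1×4 + 2×2 = 22 → [22, 23, 24, 22]

Linear: [4, 12, 18, 22, 18, 11, 6], Circular: [22, 23, 24, 22]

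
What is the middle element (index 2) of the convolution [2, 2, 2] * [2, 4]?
Use y[k] = Σ_i a[i]·b[k-i] at k=2. y[2] = 2×4 + 2×2 = 12

12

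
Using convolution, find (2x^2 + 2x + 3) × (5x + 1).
Ascending coefficients: a = [3, 2, 2], b = [1, 5]. c[0] = 3×1 = 3; c[1] = 3×5 + 2×1 = 17; c[2] = 2×5 + 2×1 = 12; c[3] = 2×5 = 10. Result coefficients: [3, 17, 12, 10] → 10x^3 + 12x^2 + 17x + 3

10x^3 + 12x^2 + 17x + 3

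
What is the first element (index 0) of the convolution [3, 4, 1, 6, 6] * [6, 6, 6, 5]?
Use y[k] = Σ_i a[i]·b[k-i] at k=0. y[0] = 3×6 = 18

18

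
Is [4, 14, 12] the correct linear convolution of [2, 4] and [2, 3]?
Recompute linear convolution of [2, 4] and [2, 3]: y[0] = 2×2 = 4; y[1] = 2×3 + 4×2 = 14; y[2] = 4×3 = 12 → [4, 14, 12]. Given [4, 14, 12] matches, so answer: Yes

Yes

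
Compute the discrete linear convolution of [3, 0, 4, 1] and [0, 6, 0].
y[0] = 3×0 = 0; y[1] = 3×6 + 0×0 = 18; y[2] = 3×0 + 0×6 + 4×0 = 0; y[3] = 0×0 + 4×6 + 1×0 = 24; y[4] = 4×0 + 1×6 = 6; y[5] = 1×0 = 0

[0, 18, 0, 24, 6, 0]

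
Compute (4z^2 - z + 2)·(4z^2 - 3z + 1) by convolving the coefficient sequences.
Ascending coefficients: a = [2, -1, 4], b = [1, -3, 4]. c[0] = 2×1 = 2; c[1] = 2×-3 + -1×1 = -7; c[2] = 2×4 + -1×-3 + 4×1 = 15; c[3] = -1×4 + 4×-3 = -16; c[4] = 4×4 = 16. Result coefficients: [2, -7, 15, -16, 16] → 16z^4 - 16z^3 + 15z^2 - 7z + 2

16z^4 - 16z^3 + 15z^2 - 7z + 2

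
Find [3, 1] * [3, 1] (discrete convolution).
y[0] = 3×3 = 9; y[1] = 3×1 + 1×3 = 6; y[2] = 1×1 = 1

[9, 6, 1]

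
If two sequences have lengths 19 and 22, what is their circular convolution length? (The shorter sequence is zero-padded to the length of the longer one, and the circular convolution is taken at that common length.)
Circular convolution (zero-padding the shorter input) has length max(m, n) = max(19, 22) = 22

22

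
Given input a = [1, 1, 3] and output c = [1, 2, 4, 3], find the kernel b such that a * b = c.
Output length 4 = len(a) + len(b) - 1 ⇒ len(b) = 2. Solve b forward using b[k] = (c[k] - Σ_{i≥1} a[i]·b[k-i]) / a[0]: b[0] = c[0] / a[0] = 1 / 1 = 1; b[1] = (c[1] - 1×1) / a[0] = (2 - 1×1) / 1 = 1. So b = [1, 1]. Forward-check [1, 1, 3] * [1, 1]: c[0] = 1×1 = 1; c[1] = 1×1 + 1×1 = 2; c[2] = 1×1 + 3×1 = 4; c[3] = 3×1 = 3 → [1, 2, 4, 3] ✓

[1, 1]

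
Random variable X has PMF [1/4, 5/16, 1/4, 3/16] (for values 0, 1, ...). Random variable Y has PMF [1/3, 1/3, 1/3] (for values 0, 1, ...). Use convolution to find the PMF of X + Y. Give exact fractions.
P(X+Y=k) = Σ_i P(X=i)·P(Y=k-i) — a convolution of [1/4, 5/16, 1/4, 3/16] and [1/3, 1/3, 1/3]. P(X+Y=0) = (1/4)×(1/3) = 1/12; P(X+Y=1) = (1/4)×(1/3) + (5/16)×(1/3) = 1/12 + 5/48 = 3/16; P(X+Y=2) = (1/4)×(1/3) + (5/16)×(1/3) + (1/4)×(1/3) = 1/12 + 5/48 + 1/12 = 13/48; P(X+Y=3) = (5/16)×(1/3) + (1/4)×(1/3) + (3/16)×(1/3) = 5/48 + 1/12 + 1/16 = 1/4; P(X+Y=4) = (1/4)×(1/3) + (3/16)×(1/3) = 1/12 + 1/16 = 7/48; P(X+Y=5) = (3/16)×(1/3) = 1/16. PMF: [1/12, 3/16, 13/48, 1/4, 7/48, 1/16] (sums to 1 ✓)

[1/12, 3/16, 13/48, 1/4, 7/48, 1/16]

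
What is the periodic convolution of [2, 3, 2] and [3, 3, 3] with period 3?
Use y[k] = Σ_j u[j]·v[(k-j) mod 3]. y[0] = 2×3 + 3×3 + 2×3 = 21; y[1] = 2×3 + 3×3 + 2×3 = 21; y[2] = 2×3 + 3×3 + 2×3 = 21. Result: [21, 21, 21]

[21, 21, 21]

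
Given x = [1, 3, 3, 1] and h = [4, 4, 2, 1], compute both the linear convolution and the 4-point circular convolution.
Linear: y_lin[0] = 1×4 = 4; y_lin[1] = 1×4 + 3×4 = 16; y_lin[2] = 1×2 + 3×4 + 3×4 = 26; y_lin[3] = 1×1 + 3×2 + 3×4 + 1×4 = 23; y_lin[4] = 3×1 + 3×2 + 1×4 = 13; y_lin[5] = 3×1 + 1×2 = 5; y_lin[6] = 1×1 = 1 → [4, 16, 26, 23, 13, 5, 1]. Circular (length 4): y[0] = 1×4 + 3×1 + 3×2 + 1×4 = 17; y[1] = 1×4 + 3×4 + 3×1 + 1×2 = 21; y[2] = 1×2 + 3×4 + 3×4 + 1×1 = 27; y[3] = 1×1 + 3×2 + 3×4 + 1×4 = 23 → [17, 21, 27, 23]

Linear: [4, 16, 26, 23, 13, 5, 1], Circular: [17, 21, 27, 23]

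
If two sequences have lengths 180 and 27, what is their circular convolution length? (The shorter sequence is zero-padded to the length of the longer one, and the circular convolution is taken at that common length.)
Circular convolution (zero-padding the shorter input) has length max(m, n) = max(180, 27) = 180

180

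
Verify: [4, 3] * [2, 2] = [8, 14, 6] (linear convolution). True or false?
Recompute linear convolution of [4, 3] and [2, 2]: y[0] = 4×2 = 8; y[1] = 4×2 + 3×2 = 14; y[2] = 3×2 = 6 → [8, 14, 6]. Given [8, 14, 6] matches, so answer: Yes

Yes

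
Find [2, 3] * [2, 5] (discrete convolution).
y[0] = 2×2 = 4; y[1] = 2×5 + 3×2 = 16; y[2] = 3×5 = 15

[4, 16, 15]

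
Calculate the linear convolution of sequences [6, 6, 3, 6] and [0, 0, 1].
y[0] = 6×0 = 0; y[1] = 6×0 + 6×0 = 0; y[2] = 6×1 + 6×0 + 3×0 = 6; y[3] = 6×1 + 3×0 + 6×0 = 6; y[4] = 3×1 + 6×0 = 3; y[5] = 6×1 = 6

[0, 0, 6, 6, 3, 6]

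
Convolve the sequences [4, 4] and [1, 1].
y[0] = 4×1 = 4; y[1] = 4×1 + 4×1 = 8; y[2] = 4×1 = 4

[4, 8, 4]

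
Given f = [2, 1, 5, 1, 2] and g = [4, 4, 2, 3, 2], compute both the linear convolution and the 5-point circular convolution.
Linear: y_lin[0] = 2×4 = 8; y_lin[1] = 2×4 + 1×4 = 12; y_lin[2] = 2×2 + 1×4 + 5×4 = 28; y_lin[3] = 2×3 + 1×2 + 5×4 + 1×4 = 32; y_lin[4] = 2×2 + 1×3 + 5×2 + 1×4 + 2×4 = 29; y_lin[5] = 1×2 + 5×3 + 1×2 + 2×4 = 27; y_lin[6] = 5×2 + 1×3 + 2×2 = 17; y_lin[7] = 1×2 + 2×3 = 8; y_lin[8] = 2×2 = 4 → [8, 12, 28, 32, 29, 27, 17, 8, 4]. Circular (length 5): y[0] = 2×4 + 1×2 + 5×3 + 1×2 + 2×4 = 35; y[1] = 2×4 + 1×4 + 5×2 + 1×3 + 2×2 = 29; y[2] = 2×2 + 1×4 + 5×4 + 1×2 + 2×3 = 36; y[3] = 2×3 + 1×2 + 5×4 + 1×4 + 2×2 = 36; y[4] = 2×2 + 1×3 + 5×2 + 1×4 + 2×4 = 29 → [35, 29, 36, 36, 29]

Linear: [8, 12, 28, 32, 29, 27, 17, 8, 4], Circular: [35, 29, 36, 36, 29]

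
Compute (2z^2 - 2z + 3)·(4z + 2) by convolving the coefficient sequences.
Ascending coefficients: a = [3, -2, 2], b = [2, 4]. c[0] = 3×2 = 6; c[1] = 3×4 + -2×2 = 8; c[2] = -2×4 + 2×2 = -4; c[3] = 2×4 = 8. Result coefficients: [6, 8, -4, 8] → 8z^3 - 4z^2 + 8z + 6

8z^3 - 4z^2 + 8z + 6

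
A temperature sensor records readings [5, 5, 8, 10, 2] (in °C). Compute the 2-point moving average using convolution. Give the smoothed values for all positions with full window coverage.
2-point moving average kernel = [1, 1]. Apply in 'valid' mode (full window coverage): avg[0] = (5 + 5) / 2 = 5.0; avg[1] = (5 + 8) / 2 = 6.5; avg[2] = (8 + 10) / 2 = 9.0; avg[3] = (10 + 2) / 2 = 6.0. Smoothed values: [5.0, 6.5, 9.0, 6.0]

[5.0, 6.5, 9.0, 6.0]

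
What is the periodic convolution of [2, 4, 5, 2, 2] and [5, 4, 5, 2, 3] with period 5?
Use y[k] = Σ_j f[j]·g[(k-j) mod 5]. y[0] = 2×5 + 4×3 + 5×2 + 2×5 + 2×4 = 50; y[1] = 2×4 + 4×5 + 5×3 + 2×2 + 2×5 = 57; y[2] = 2×5 + 4×4 + 5×5 + 2×3 + 2×2 = 61; y[3] = 2×2 + 4×5 + 5×4 + 2×5 + 2×3 = 60; y[4] = 2×3 + 4×2 + 5×5 + 2×4 + 2×5 = 57. Result: [50, 57, 61, 60, 57]

[50, 57, 61, 60, 57]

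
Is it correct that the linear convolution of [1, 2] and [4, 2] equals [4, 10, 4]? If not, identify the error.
Recompute linear convolution of [1, 2] and [4, 2]: y[0] = 1×4 = 4; y[1] = 1×2 + 2×4 = 10; y[2] = 2×2 = 4 → [4, 10, 4]. Given [4, 10, 4] matches, so answer: Yes

Yes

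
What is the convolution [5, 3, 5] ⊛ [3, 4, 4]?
y[0] = 5×3 = 15; y[1] = 5×4 + 3×3 = 29; y[2] = 5×4 + 3×4 + 5×3 = 47; y[3] = 3×4 + 5×4 = 32; y[4] = 5×4 = 20

[15, 29, 47, 32, 20]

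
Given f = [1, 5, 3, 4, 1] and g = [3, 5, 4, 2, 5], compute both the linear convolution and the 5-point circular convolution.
Linear: y_lin[0] = 1×3 = 3; y_lin[1] = 1×5 + 5×3 = 20; y_lin[2] = 1×4 + 5×5 + 3×3 = 38; y_lin[3] = 1×2 + 5×4 + 3×5 + 4×3 = 49; y_lin[4] = 1×5 + 5×2 + 3×4 + 4×5 + 1×3 = 50; y_lin[5] = 5×5 + 3×2 + 4×4 + 1×5 = 52; y_lin[6] = 3×5 + 4×2 + 1×4 = 27; y_lin[7] = 4×5 + 1×2 = 22; y_lin[8] = 1×5 = 5 → [3, 20, 38, 49, 50, 52, 27, 22, 5]. Circular (length 5): y[0] = 1×3 + 5×5 + 3×2 + 4×4 + 1×5 = 55; y[1] = 1×5 + 5×3 + 3×5 + 4×2 + 1×4 = 47; y[2] = 1×4 + 5×5 + 3×3 + 4×5 + 1×2 = 60; y[3] = 1×2 + 5×4 + 3×5 + 4×3 + 1×5 = 54; y[4] = 1×5 + 5×2 + 3×4 + 4×5 + 1×3 = 50 → [55, 47, 60, 54, 50]

Linear: [3, 20, 38, 49, 50, 52, 27, 22, 5], Circular: [55, 47, 60, 54, 50]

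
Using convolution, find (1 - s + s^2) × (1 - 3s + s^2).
Ascending coefficients: a = [1, -1, 1], b = [1, -3, 1]. c[0] = 1×1 = 1; c[1] = 1×-3 + -1×1 = -4; c[2] = 1×1 + -1×-3 + 1×1 = 5; c[3] = -1×1 + 1×-3 = -4; c[4] = 1×1 = 1. Result coefficients: [1, -4, 5, -4, 1] → 1 - 4s + 5s^2 - 4s^3 + s^4

1 - 4s + 5s^2 - 4s^3 + s^4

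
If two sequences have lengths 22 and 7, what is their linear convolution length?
Linear/full convolution length: m + n - 1 = 22 + 7 - 1 = 28

28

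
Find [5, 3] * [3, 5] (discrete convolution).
y[0] = 5×3 = 15; y[1] = 5×5 + 3×3 = 34; y[2] = 3×5 = 15

[15, 34, 15]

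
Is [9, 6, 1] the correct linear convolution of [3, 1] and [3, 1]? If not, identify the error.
Recompute linear convolution of [3, 1] and [3, 1]: y[0] = 3×3 = 9; y[1] = 3×1 + 1×3 = 6; y[2] = 1×1 = 1 → [9, 6, 1]. Given [9, 6, 1] matches, so answer: Yes

Yes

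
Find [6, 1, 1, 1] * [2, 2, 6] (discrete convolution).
y[0] = 6×2 = 12; y[1] = 6×2 + 1×2 = 14; y[2] = 6×6 + 1×2 + 1×2 = 40; y[3] = 1×6 + 1×2 + 1×2 = 10; y[4] = 1×6 + 1×2 = 8; y[5] = 1×6 = 6

[12, 14, 40, 10, 8, 6]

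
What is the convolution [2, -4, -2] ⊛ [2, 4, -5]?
y[0] = 2×2 = 4; y[1] = 2×4 + -4×2 = 0; y[2] = 2×-5 + -4×4 + -2×2 = -30; y[3] = -4×-5 + -2×4 = 12; y[4] = -2×-5 = 10

[4, 0, -30, 12, 10]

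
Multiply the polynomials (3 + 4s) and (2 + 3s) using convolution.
Ascending coefficients: a = [3, 4], b = [2, 3]. c[0] = 3×2 = 6; c[1] = 3×3 + 4×2 = 17; c[2] = 4×3 = 12. Result coefficients: [6, 17, 12] → 6 + 17s + 12s^2

6 + 17s + 12s^2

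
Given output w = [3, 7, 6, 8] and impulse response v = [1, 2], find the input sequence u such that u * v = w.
Deconvolve w=[3, 7, 6, 8] by v=[1, 2]. Since v[0]=1, solve forward: u[0] = w[0] / 1 = 3; u[1] = (w[1] - 3×2) / 1 = 1; u[2] = (w[2] - 1×2) / 1 = 4. So u = [3, 1, 4]. Check by forward convolution: w[0] = 3×1 = 3; w[1] = 3×2 + 1×1 = 7; w[2] = 1×2 + 4×1 = 6; w[3] = 4×2 = 8

[3, 1, 4]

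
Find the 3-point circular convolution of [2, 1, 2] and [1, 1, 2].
Use y[k] = Σ_j f[j]·g[(k-j) mod 3]. y[0] = 2×1 + 1×2 + 2×1 = 6; y[1] = 2×1 + 1×1 + 2×2 = 7; y[2] = 2×2 + 1×1 + 2×1 = 7. Result: [6, 7, 7]

[6, 7, 7]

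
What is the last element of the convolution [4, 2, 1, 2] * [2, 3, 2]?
Use y[k] = Σ_i a[i]·b[k-i] at k=5. y[5] = 2×2 = 4

4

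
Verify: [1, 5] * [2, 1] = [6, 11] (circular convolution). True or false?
Recompute circular convolution of [1, 5] and [2, 1]: y[0] = 1×2 + 5×1 = 7; y[1] = 1×1 + 5×2 = 11 → [7, 11]. Compare to given [6, 11]: they differ at index 0: given 6, correct 7, so answer: No

No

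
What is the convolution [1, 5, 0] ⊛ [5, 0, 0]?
y[0] = 1×5 = 5; y[1] = 1×0 + 5×5 = 25; y[2] = 1×0 + 5×0 + 0×5 = 0; y[3] = 5×0 + 0×0 = 0; y[4] = 0×0 = 0

[5, 25, 0, 0, 0]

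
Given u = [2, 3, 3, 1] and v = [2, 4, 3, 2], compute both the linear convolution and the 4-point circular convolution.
Linear: y_lin[0] = 2×2 = 4; y_lin[1] = 2×4 + 3×2 = 14; y_lin[2] = 2×3 + 3×4 + 3×2 = 24; y_lin[3] = 2×2 + 3×3 + 3×4 + 1×2 = 27; y_lin[4] = 3×2 + 3×3 + 1×4 = 19; y_lin[5] = 3×2 + 1×3 = 9; y_lin[6] = 1×2 = 2 → [4, 14, 24, 27, 19, 9, 2]. Circular (length 4): y[0] = 2×2 + 3×2 + 3×3 + 1×4 = 23; y[1] = 2×4 + 3×2 + 3×2 + 1×3 = 23; y[2] = 2×3 + 3×4 + 3×2 + 1×2 = 26; y[3] = 2×2 + 3×3 + 3×4 + 1×2 = 27 → [23, 23, 26, 27]

Linear: [4, 14, 24, 27, 19, 9, 2], Circular: [23, 23, 26, 27]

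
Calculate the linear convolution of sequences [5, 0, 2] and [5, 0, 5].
y[0] = 5×5 = 25; y[1] = 5×0 + 0×5 = 0; y[2] = 5×5 + 0×0 + 2×5 = 35; y[3] = 0×5 + 2×0 = 0; y[4] = 2×5 = 10

[25, 0, 35, 0, 10]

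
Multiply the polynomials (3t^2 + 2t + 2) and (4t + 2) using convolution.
Ascending coefficients: a = [2, 2, 3], b = [2, 4]. c[0] = 2×2 = 4; c[1] = 2×4 + 2×2 = 12; c[2] = 2×4 + 3×2 = 14; c[3] = 3×4 = 12. Result coefficients: [4, 12, 14, 12] → 12t^3 + 14t^2 + 12t + 4

12t^3 + 14t^2 + 12t + 4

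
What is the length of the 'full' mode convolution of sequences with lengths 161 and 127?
Linear/full convolution length: m + n - 1 = 161 + 127 - 1 = 287

287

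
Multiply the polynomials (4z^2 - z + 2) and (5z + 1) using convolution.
Ascending coefficients: a = [2, -1, 4], b = [1, 5]. c[0] = 2×1 = 2; c[1] = 2×5 + -1×1 = 9; c[2] = -1×5 + 4×1 = -1; c[3] = 4×5 = 20. Result coefficients: [2, 9, -1, 20] → 20z^3 - z^2 + 9z + 2

20z^3 - z^2 + 9z + 2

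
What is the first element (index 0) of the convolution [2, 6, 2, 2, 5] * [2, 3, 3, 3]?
Use y[k] = Σ_i a[i]·b[k-i] at k=0. y[0] = 2×2 = 4

4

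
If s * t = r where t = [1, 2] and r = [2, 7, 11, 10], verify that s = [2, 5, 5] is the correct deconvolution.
Forward-compute [2, 5, 5] * [1, 2]: r[0] = 2×1 = 2; r[1] = 2×2 + 5×1 = 9; r[2] = 5×2 + 5×1 = 15; r[3] = 5×2 = 10 → [2, 9, 15, 10]. Does not match given r = [2, 7, 11, 10].

Not verified. [2, 5, 5] * [1, 2] = [2, 9, 15, 10], which differs from [2, 7, 11, 10] at index 1.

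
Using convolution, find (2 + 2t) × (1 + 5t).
Ascending coefficients: a = [2, 2], b = [1, 5]. c[0] = 2×1 = 2; c[1] = 2×5 + 2×1 = 12; c[2] = 2×5 = 10. Result coefficients: [2, 12, 10] → 2 + 12t + 10t^2

2 + 12t + 10t^2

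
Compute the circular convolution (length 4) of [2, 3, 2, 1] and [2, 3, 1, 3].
Use y[k] = Σ_j a[j]·b[(k-j) mod 4]. y[0] = 2×2 + 3×3 + 2×1 + 1×3 = 18; y[1] = 2×3 + 3×2 + 2×3 + 1×1 = 19; y[2] = 2×1 + 3×3 + 2×2 + 1×3 = 18; y[3] = 2×3 + 3×1 + 2×3 + 1×2 = 17. Result: [18, 19, 18, 17]

[18, 19, 18, 17]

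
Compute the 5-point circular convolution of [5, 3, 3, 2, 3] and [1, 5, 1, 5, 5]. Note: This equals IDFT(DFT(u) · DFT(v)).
Either evaluate y[k] = Σ_j u[j]·v[(k-j) mod 5] directly, or use IDFT(DFT(u) · DFT(v)). y[0] = 5×1 + 3×5 + 3×5 + 2×1 + 3×5 = 52; y[1] = 5×5 + 3×1 + 3×5 + 2×5 + 3×1 = 56; y[2] = 5×1 + 3×5 + 3×1 + 2×5 + 3×5 = 48; y[3] = 5×5 + 3×1 + 3×5 + 2×1 + 3×5 = 60; y[4] = 5×5 + 3×5 + 3×1 + 2×5 + 3×1 = 56. Result: [52, 56, 48, 60, 56]

[52, 56, 48, 60, 56]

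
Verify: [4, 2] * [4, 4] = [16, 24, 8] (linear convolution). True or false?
Recompute linear convolution of [4, 2] and [4, 4]: y[0] = 4×4 = 16; y[1] = 4×4 + 2×4 = 24; y[2] = 2×4 = 8 → [16, 24, 8]. Given [16, 24, 8] matches, so answer: Yes

Yes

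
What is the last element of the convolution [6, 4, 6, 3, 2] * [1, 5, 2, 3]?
Use y[k] = Σ_i a[i]·b[k-i] at k=7. y[7] = 2×3 = 6

6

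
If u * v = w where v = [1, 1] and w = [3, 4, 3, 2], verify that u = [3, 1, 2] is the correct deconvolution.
Forward-compute [3, 1, 2] * [1, 1]: w[0] = 3×1 = 3; w[1] = 3×1 + 1×1 = 4; w[2] = 1×1 + 2×1 = 3; w[3] = 2×1 = 2 → [3, 4, 3, 2]. Matches given w = [3, 4, 3, 2], so verified.

Verified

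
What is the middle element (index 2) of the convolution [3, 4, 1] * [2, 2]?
Use y[k] = Σ_i a[i]·b[k-i] at k=2. y[2] = 4×2 + 1×2 = 10

10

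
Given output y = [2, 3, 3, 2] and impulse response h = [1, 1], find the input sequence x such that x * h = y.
Deconvolve y=[2, 3, 3, 2] by h=[1, 1]. Since h[0]=1, solve forward: x[0] = y[0] / 1 = 2; x[1] = (y[1] - 2×1) / 1 = 1; x[2] = (y[2] - 1×1) / 1 = 2. So x = [2, 1, 2]. Check by forward convolution: y[0] = 2×1 = 2; y[1] = 2×1 + 1×1 = 3; y[2] = 1×1 + 2×1 = 3; y[3] = 2×1 = 2

[2, 1, 2]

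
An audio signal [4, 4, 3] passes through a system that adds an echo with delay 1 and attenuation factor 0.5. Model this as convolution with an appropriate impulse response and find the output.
Direct-path + delayed-attenuated-path model → impulse response h = [1, 0.5] (1 at lag 0, 0.5 at lag 1). Output y[n] = x[n] + 0.5·x[n - 1] (with x[n] = 0 outside 0..2): y[0] = 4 + 0.5×0 = 4; y[1] = 4 + 0.5×4 = 6.0; y[2] = 3 + 0.5×4 = 5.0; y[3] = 0 + 0.5×3 = 1.5. So y = [4, 6.0, 5.0, 1.5]

[4, 6.0, 5.0, 1.5]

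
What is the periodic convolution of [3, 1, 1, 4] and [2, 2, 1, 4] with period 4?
Use y[k] = Σ_j f[j]·g[(k-j) mod 4]. y[0] = 3×2 + 1×4 + 1×1 + 4×2 = 19; y[1] = 3×2 + 1×2 + 1×4 + 4×1 = 16; y[2] = 3×1 + 1×2 + 1×2 + 4×4 = 23; y[3] = 3×4 + 1×1 + 1×2 + 4×2 = 23. Result: [19, 16, 23, 23]

[19, 16, 23, 23]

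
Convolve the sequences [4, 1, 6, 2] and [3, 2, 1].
y[0] = 4×3 = 12; y[1] = 4×2 + 1×3 = 11; y[2] = 4×1 + 1×2 + 6×3 = 24; y[3] = 1×1 + 6×2 + 2×3 = 19; y[4] = 6×1 + 2×2 = 10; y[5] = 2×1 = 2

[12, 11, 24, 19, 10, 2]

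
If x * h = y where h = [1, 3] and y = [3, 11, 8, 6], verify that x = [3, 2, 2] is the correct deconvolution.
Forward-compute [3, 2, 2] * [1, 3]: y[0] = 3×1 = 3; y[1] = 3×3 + 2×1 = 11; y[2] = 2×3 + 2×1 = 8; y[3] = 2×3 = 6 → [3, 11, 8, 6]. Matches given y = [3, 11, 8, 6], so verified.

Verified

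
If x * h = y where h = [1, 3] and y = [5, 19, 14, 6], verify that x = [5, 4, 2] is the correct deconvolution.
Forward-compute [5, 4, 2] * [1, 3]: y[0] = 5×1 = 5; y[1] = 5×3 + 4×1 = 19; y[2] = 4×3 + 2×1 = 14; y[3] = 2×3 = 6 → [5, 19, 14, 6]. Matches given y = [5, 19, 14, 6], so verified.

Verified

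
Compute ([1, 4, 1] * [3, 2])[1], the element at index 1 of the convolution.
Use y[k] = Σ_i a[i]·b[k-i] at k=1. y[1] = 1×2 + 4×3 = 14

14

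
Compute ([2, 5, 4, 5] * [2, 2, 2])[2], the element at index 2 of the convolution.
Use y[k] = Σ_i a[i]·b[k-i] at k=2. y[2] = 2×2 + 5×2 + 4×2 = 22

22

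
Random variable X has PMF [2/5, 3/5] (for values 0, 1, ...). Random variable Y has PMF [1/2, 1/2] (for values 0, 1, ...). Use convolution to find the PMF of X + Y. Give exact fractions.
P(X+Y=k) = Σ_i P(X=i)·P(Y=k-i) — a convolution of [2/5, 3/5] and [1/2, 1/2]. P(X+Y=0) = (2/5)×(1/2) = 1/5; P(X+Y=1) = (2/5)×(1/2) + (3/5)×(1/2) = 1/5 + 3/10 = 1/2; P(X+Y=2) = (3/5)×(1/2) = 3/10. PMF: [1/5, 1/2, 3/10] (sums to 1 ✓)

[1/5, 1/2, 3/10]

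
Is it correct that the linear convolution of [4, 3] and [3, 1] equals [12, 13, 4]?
Recompute linear convolution of [4, 3] and [3, 1]: y[0] = 4×3 = 12; y[1] = 4×1 + 3×3 = 13; y[2] = 3×1 = 3 → [12, 13, 3]. Compare to given [12, 13, 4]: they differ at index 2: given 4, correct 3, so answer: No

No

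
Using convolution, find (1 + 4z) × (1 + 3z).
Ascending coefficients: a = [1, 4], b = [1, 3]. c[0] = 1×1 = 1; c[1] = 1×3 + 4×1 = 7; c[2] = 4×3 = 12. Result coefficients: [1, 7, 12] → 1 + 7z + 12z^2

1 + 7z + 12z^2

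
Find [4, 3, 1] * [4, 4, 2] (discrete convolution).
y[0] = 4×4 = 16; y[1] = 4×4 + 3×4 = 28; y[2] = 4×2 + 3×4 + 1×4 = 24; y[3] = 3×2 + 1×4 = 10; y[4] = 1×2 = 2

[16, 28, 24, 10, 2]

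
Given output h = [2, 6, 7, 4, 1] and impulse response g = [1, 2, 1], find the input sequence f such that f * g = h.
Deconvolve h=[2, 6, 7, 4, 1] by g=[1, 2, 1]. Since g[0]=1, solve forward: f[0] = h[0] / 1 = 2; f[1] = (h[1] - 2×2) / 1 = 2; f[2] = (h[2] - 2×2 - 2×1) / 1 = 1. So f = [2, 2, 1]. Check by forward convolution: h[0] = 2×1 = 2; h[1] = 2×2 + 2×1 = 6; h[2] = 2×1 + 2×2 + 1×1 = 7; h[3] = 2×1 + 1×2 = 4; h[4] = 1×1 = 1

[2, 2, 1]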